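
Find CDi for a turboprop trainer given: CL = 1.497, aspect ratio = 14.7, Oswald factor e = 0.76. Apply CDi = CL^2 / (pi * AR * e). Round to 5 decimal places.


Step 1: CL^2 = 1.497^2 = 2.241009
Step 2: pi * AR * e = 3.14159 * 14.7 * 0.76 = 35.097873
Step 3: CDi = 2.241009 / 35.097873 = 0.06385

0.06385


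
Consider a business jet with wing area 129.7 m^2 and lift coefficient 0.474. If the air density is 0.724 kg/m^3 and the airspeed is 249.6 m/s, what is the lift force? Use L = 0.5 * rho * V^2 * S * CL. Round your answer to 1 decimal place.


Step 1: Calculate dynamic pressure q = 0.5 * 0.724 * 249.6^2 = 0.5 * 0.724 * 62300.16 = 22552.6579 Pa
Step 2: Multiply by wing area and lift coefficient: L = 22552.6579 * 129.7 * 0.474
Step 3: L = 2925079.7322 * 0.474 = 1386487.8 N

1386487.8


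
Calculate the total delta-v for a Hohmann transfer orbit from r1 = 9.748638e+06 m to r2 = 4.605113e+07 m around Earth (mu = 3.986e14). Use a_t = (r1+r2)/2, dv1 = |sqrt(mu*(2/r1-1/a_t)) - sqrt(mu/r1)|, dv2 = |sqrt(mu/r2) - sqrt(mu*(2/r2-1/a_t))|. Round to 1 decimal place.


Step 1: Transfer semi-major axis a_t = (9.748638e+06 + 4.605113e+07) / 2 = 2.789988e+07 m
Step 2: v1 (circular at r1) = sqrt(mu/r1) = 6394.35 m/s
Step 3: v_t1 = sqrt(mu*(2/r1 - 1/a_t)) = 8215.15 m/s
Step 4: dv1 = |8215.15 - 6394.35| = 1820.8 m/s
Step 5: v2 (circular at r2) = 2942.04 m/s, v_t2 = 1739.08 m/s
Step 6: dv2 = |2942.04 - 1739.08| = 1202.96 m/s
Step 7: Total delta-v = 1820.8 + 1202.96 = 3023.8 m/s

3023.8


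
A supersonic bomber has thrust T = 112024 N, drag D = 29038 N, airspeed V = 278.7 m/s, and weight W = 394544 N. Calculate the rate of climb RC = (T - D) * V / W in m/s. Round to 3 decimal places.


Step 1: Excess thrust = T - D = 112024 - 29038 = 82986 N
Step 2: Excess power = 82986 * 278.7 = 23128198.2 W
Step 3: RC = 23128198.2 / 394544 = 58.620 m/s

58.620


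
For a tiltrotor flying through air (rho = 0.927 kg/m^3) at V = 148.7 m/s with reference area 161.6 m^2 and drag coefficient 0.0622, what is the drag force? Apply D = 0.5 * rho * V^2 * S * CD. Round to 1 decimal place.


Step 1: Dynamic pressure q = 0.5 * 0.927 * 148.7^2 = 10248.7683 Pa
Step 2: Drag D = q * S * CD = 10248.7683 * 161.6 * 0.0622
Step 3: D = 103015.7 N

103015.7


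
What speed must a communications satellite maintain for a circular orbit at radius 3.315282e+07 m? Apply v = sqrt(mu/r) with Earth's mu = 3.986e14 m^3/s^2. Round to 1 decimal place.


Step 1: mu / r = 3.986e14 / 3.315282e+07 = 12023109.9496
Step 2: v = sqrt(12023109.9496) = 3467.4 m/s

3467.4


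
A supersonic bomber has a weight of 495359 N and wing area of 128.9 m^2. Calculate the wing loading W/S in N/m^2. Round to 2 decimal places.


Step 1: Wing loading = W / S = 495359 / 128.9
Step 2: Wing loading = 3842.97 N/m^2

3842.97


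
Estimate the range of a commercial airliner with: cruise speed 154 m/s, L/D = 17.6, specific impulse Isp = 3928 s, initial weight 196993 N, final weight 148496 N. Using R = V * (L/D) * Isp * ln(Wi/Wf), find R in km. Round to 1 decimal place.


Step 1: Coefficient = V * (L/D) * Isp = 154 * 17.6 * 3928 = 10646451.2 m
Step 2: Wi/Wf = 196993 / 148496 = 1.326588
Step 3: ln(1.326588) = 0.28261
Step 4: R = 10646451.2 * 0.28261 = 3008795.4 m = 3008.8 km

3008.8


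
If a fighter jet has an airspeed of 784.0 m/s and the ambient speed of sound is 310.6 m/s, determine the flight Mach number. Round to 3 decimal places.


Step 1: M = V / a = 784.0 / 310.6
Step 2: M = 2.524

2.524


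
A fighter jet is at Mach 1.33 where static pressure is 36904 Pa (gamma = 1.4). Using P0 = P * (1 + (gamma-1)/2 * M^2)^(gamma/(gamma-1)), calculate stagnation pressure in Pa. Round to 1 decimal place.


Step 1: (gamma-1)/2 * M^2 = 0.2 * 1.7689 = 0.35378
Step 2: 1 + 0.35378 = 1.35378
Step 3: Exponent gamma/(gamma-1) = 3.5
Step 4: P0 = 36904 * 1.35378^3.5 = 106534.9 Pa

106534.9


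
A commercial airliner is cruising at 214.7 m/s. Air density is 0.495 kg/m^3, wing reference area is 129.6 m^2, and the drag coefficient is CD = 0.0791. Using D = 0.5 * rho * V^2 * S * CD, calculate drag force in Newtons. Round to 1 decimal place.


Step 1: Dynamic pressure q = 0.5 * 0.495 * 214.7^2 = 11408.7823 Pa
Step 2: Drag D = q * S * CD = 11408.7823 * 129.6 * 0.0791
Step 3: D = 116955.5 N

116955.5


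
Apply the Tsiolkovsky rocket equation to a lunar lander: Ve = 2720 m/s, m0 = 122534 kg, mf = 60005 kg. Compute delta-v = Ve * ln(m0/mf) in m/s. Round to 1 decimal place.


Step 1: Mass ratio m0/mf = 122534 / 60005 = 2.042063
Step 2: ln(2.042063) = 0.713961
Step 3: delta-v = 2720 * 0.713961 = 1942.0 m/s

1942.0


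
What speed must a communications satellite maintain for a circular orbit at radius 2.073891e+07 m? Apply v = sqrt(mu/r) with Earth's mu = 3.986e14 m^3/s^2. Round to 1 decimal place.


Step 1: mu / r = 3.986e14 / 2.073891e+07 = 19219910.7861
Step 2: v = sqrt(19219910.7861) = 4384.1 m/s

4384.1


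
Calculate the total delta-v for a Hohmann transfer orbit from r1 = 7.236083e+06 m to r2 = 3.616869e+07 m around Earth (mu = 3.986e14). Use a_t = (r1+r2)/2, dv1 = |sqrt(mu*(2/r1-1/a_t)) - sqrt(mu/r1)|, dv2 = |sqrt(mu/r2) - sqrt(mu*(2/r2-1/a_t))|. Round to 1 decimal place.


Step 1: Transfer semi-major axis a_t = (7.236083e+06 + 3.616869e+07) / 2 = 2.170239e+07 m
Step 2: v1 (circular at r1) = sqrt(mu/r1) = 7421.93 m/s
Step 3: v_t1 = sqrt(mu*(2/r1 - 1/a_t)) = 9581.41 m/s
Step 4: dv1 = |9581.41 - 7421.93| = 2159.48 m/s
Step 5: v2 (circular at r2) = 3319.73 m/s, v_t2 = 1916.9 m/s
Step 6: dv2 = |3319.73 - 1916.9| = 1402.82 m/s
Step 7: Total delta-v = 2159.48 + 1402.82 = 3562.3 m/s

3562.3


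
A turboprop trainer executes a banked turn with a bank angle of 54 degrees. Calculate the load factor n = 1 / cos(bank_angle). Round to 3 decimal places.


Step 1: Convert 54 degrees to radians = 0.942478
Step 2: cos(54 deg) = 0.587785
Step 3: n = 1 / 0.587785 = 1.701

1.701


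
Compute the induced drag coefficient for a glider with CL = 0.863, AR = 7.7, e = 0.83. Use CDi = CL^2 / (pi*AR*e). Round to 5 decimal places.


Step 1: CL^2 = 0.863^2 = 0.744769
Step 2: pi * AR * e = 3.14159 * 7.7 * 0.83 = 20.077919
Step 3: CDi = 0.744769 / 20.077919 = 0.03709

0.03709


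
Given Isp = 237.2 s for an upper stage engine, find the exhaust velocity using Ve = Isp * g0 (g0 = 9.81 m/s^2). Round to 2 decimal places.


Step 1: Ve = Isp * g0 = 237.2 * 9.81
Step 2: Ve = 2326.93 m/s

2326.93


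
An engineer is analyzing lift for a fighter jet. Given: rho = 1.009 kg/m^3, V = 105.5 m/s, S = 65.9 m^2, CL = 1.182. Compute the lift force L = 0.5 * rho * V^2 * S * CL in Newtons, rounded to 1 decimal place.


Step 1: Calculate dynamic pressure q = 0.5 * 1.009 * 105.5^2 = 0.5 * 1.009 * 11130.25 = 5615.2111 Pa
Step 2: Multiply by wing area and lift coefficient: L = 5615.2111 * 65.9 * 1.182
Step 3: L = 370042.4131 * 1.182 = 437390.1 N

437390.1


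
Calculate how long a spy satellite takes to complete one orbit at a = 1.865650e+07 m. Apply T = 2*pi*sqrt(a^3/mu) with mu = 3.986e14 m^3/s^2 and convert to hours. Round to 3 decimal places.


Step 1: a^3 / mu = 6.493675e+21 / 3.986e14 = 1.629121e+07
Step 2: sqrt(1.629121e+07) = 4036.2366 s
Step 3: T = 2*pi * 4036.2366 = 25360.42 s
Step 4: T in hours = 25360.42 / 3600 = 7.045 hours

7.045


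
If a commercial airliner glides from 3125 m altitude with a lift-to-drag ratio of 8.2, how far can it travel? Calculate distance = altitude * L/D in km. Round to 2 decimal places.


Step 1: Glide distance = altitude * L/D = 3125 * 8.2 = 25625.0 m
Step 2: Convert to km: 25625.0 / 1000 = 25.63 km

25.63


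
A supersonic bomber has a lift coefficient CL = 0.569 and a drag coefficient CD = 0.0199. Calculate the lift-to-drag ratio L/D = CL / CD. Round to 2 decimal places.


Step 1: L/D = CL / CD = 0.569 / 0.0199
Step 2: L/D = 28.59

28.59


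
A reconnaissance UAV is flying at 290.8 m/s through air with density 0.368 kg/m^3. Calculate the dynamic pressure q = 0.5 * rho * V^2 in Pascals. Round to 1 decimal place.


Step 1: V^2 = 290.8^2 = 84564.64
Step 2: q = 0.5 * 0.368 * 84564.64
Step 3: q = 15559.9 Pa

15559.9


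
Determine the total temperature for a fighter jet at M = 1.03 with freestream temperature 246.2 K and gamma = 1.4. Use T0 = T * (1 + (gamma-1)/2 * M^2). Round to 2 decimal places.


Step 1: (gamma-1)/2 = 0.2
Step 2: M^2 = 1.0609
Step 3: 1 + 0.2 * 1.0609 = 1.21218
Step 4: T0 = 246.2 * 1.21218 = 298.44 K

298.44


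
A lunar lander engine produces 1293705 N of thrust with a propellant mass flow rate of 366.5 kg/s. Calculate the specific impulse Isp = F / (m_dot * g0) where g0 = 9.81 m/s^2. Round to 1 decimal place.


Step 1: m_dot * g0 = 366.5 * 9.81 = 3595.37
Step 2: Isp = 1293705 / 3595.37 = 359.8 s

359.8


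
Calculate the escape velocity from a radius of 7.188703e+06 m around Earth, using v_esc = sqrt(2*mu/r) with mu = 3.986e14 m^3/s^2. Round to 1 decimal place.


Step 1: 2*mu/r = 2 * 3.986e14 / 7.188703e+06 = 110896221.4742
Step 2: v_esc = sqrt(110896221.4742) = 10530.7 m/s

10530.7


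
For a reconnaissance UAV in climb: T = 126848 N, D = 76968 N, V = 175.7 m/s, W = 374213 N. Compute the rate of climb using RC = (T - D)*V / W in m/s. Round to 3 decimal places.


Step 1: Excess thrust = T - D = 126848 - 76968 = 49880 N
Step 2: Excess power = 49880 * 175.7 = 8763916.0 W
Step 3: RC = 8763916.0 / 374213 = 23.420 m/s

23.420


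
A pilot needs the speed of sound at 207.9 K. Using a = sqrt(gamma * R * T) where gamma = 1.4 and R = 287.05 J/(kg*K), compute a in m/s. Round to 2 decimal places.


Step 1: gamma * R * T = 1.4 * 287.05 * 207.9 = 83548.773
Step 2: a = sqrt(83548.773) = 289.05 m/s

289.05


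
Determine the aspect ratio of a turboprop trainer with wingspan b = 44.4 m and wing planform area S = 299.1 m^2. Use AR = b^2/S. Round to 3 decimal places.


Step 1: b^2 = 44.4^2 = 1971.36
Step 2: AR = 1971.36 / 299.1 = 6.591

6.591


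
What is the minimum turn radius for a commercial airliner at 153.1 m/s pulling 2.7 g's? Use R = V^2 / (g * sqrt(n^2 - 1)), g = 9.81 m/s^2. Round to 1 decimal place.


Step 1: V^2 = 153.1^2 = 23439.61
Step 2: n^2 - 1 = 2.7^2 - 1 = 6.29
Step 3: sqrt(6.29) = 2.507987
Step 4: R = 23439.61 / (9.81 * 2.507987) = 952.7 m

952.7


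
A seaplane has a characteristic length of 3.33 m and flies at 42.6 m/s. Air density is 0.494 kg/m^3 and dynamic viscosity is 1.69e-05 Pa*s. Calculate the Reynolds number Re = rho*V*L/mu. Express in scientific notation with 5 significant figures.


Step 1: Numerator = rho * V * L = 0.494 * 42.6 * 3.33 = 70.077852
Step 2: Re = 70.077852 / 1.69e-05
Step 3: Re = 4.1466e+06

4.1466e+06


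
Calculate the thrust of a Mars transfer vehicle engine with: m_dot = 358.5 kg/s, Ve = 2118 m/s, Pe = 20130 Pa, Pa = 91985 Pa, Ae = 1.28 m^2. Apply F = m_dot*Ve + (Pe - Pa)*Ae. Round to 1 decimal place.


Step 1: Momentum thrust = m_dot * Ve = 358.5 * 2118 = 759303.0 N
Step 2: Pressure thrust = (Pe - Pa) * Ae = (20130 - 91985) * 1.28 = -91974.40 N
Step 3: Total thrust F = 759303.0 + -91974.40 = 667328.6 N

667328.6


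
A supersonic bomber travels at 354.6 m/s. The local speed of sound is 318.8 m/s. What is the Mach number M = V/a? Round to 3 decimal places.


Step 1: M = V / a = 354.6 / 318.8
Step 2: M = 1.112

1.112


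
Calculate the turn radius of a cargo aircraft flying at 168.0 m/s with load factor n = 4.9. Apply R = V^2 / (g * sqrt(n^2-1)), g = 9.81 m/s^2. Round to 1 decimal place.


Step 1: V^2 = 168.0^2 = 28224.0
Step 2: n^2 - 1 = 4.9^2 - 1 = 23.01
Step 3: sqrt(23.01) = 4.796874
Step 4: R = 28224.0 / (9.81 * 4.796874) = 599.8 m

599.8


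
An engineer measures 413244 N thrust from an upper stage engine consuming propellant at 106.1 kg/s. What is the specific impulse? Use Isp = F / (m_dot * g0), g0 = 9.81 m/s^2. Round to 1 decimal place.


Step 1: m_dot * g0 = 106.1 * 9.81 = 1040.84
Step 2: Isp = 413244 / 1040.84 = 397.0 s

397.0


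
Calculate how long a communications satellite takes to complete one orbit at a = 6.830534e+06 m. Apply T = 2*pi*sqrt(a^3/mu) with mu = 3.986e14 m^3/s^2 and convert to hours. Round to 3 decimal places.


Step 1: a^3 / mu = 3.186867e+20 / 3.986e14 = 7.995151e+05
Step 2: sqrt(7.995151e+05) = 894.1561 s
Step 3: T = 2*pi * 894.1561 = 5618.15 s
Step 4: T in hours = 5618.15 / 3600 = 1.561 hours

1.561


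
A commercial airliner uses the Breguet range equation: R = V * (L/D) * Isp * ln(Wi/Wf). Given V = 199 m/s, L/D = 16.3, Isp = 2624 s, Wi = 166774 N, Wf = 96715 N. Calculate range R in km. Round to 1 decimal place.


Step 1: Coefficient = V * (L/D) * Isp = 199 * 16.3 * 2624 = 8511468.8 m
Step 2: Wi/Wf = 166774 / 96715 = 1.724386
Step 3: ln(1.724386) = 0.544871
Step 4: R = 8511468.8 * 0.544871 = 4637653.3 m = 4637.7 km

4637.7


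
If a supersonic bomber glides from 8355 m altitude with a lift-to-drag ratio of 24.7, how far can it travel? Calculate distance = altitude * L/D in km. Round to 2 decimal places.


Step 1: Glide distance = altitude * L/D = 8355 * 24.7 = 206368.5 m
Step 2: Convert to km: 206368.5 / 1000 = 206.37 km

206.37


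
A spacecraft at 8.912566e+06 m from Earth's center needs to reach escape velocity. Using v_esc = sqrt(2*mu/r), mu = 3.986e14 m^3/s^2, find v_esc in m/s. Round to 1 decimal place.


Step 1: 2*mu/r = 2 * 3.986e14 / 8.912566e+06 = 89446742.947
Step 2: v_esc = sqrt(89446742.947) = 9457.6 m/s

9457.6


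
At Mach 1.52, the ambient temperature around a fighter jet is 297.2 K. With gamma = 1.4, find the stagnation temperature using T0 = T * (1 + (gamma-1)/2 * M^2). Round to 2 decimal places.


Step 1: (gamma-1)/2 = 0.2
Step 2: M^2 = 2.3104
Step 3: 1 + 0.2 * 2.3104 = 1.46208
Step 4: T0 = 297.2 * 1.46208 = 434.53 K

434.53


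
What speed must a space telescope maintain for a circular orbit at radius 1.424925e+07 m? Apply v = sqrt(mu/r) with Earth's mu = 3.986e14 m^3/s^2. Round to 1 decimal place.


Step 1: mu / r = 3.986e14 / 1.424925e+07 = 27973402.1089
Step 2: v = sqrt(27973402.1089) = 5289.0 m/s

5289.0


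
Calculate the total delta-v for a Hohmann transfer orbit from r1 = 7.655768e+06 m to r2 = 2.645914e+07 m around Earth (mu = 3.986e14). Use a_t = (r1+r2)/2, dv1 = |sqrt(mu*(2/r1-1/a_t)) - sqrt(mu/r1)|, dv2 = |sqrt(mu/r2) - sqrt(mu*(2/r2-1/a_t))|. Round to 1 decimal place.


Step 1: Transfer semi-major axis a_t = (7.655768e+06 + 2.645914e+07) / 2 = 1.705745e+07 m
Step 2: v1 (circular at r1) = sqrt(mu/r1) = 7215.63 m/s
Step 3: v_t1 = sqrt(mu*(2/r1 - 1/a_t)) = 8986.8 m/s
Step 4: dv1 = |8986.8 - 7215.63| = 1771.17 m/s
Step 5: v2 (circular at r2) = 3881.33 m/s, v_t2 = 2600.27 m/s
Step 6: dv2 = |3881.33 - 2600.27| = 1281.06 m/s
Step 7: Total delta-v = 1771.17 + 1281.06 = 3052.2 m/s

3052.2


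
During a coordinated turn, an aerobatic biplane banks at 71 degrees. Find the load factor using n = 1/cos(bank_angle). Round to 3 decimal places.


Step 1: Convert 71 degrees to radians = 1.239184
Step 2: cos(71 deg) = 0.325568
Step 3: n = 1 / 0.325568 = 3.072

3.072


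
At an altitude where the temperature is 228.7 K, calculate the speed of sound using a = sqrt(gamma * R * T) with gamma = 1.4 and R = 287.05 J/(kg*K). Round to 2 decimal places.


Step 1: gamma * R * T = 1.4 * 287.05 * 228.7 = 91907.669
Step 2: a = sqrt(91907.669) = 303.16 m/s

303.16


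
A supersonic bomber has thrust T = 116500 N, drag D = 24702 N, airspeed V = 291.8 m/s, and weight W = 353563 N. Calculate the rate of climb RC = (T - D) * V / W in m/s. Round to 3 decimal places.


Step 1: Excess thrust = T - D = 116500 - 24702 = 91798 N
Step 2: Excess power = 91798 * 291.8 = 26786656.4 W
Step 3: RC = 26786656.4 / 353563 = 75.762 m/s

75.762


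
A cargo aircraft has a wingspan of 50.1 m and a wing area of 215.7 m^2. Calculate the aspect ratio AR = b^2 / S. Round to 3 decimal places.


Step 1: b^2 = 50.1^2 = 2510.01
Step 2: AR = 2510.01 / 215.7 = 11.637

11.637


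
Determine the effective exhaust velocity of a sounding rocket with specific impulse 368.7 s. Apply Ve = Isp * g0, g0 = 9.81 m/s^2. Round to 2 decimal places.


Step 1: Ve = Isp * g0 = 368.7 * 9.81
Step 2: Ve = 3616.95 m/s

3616.95


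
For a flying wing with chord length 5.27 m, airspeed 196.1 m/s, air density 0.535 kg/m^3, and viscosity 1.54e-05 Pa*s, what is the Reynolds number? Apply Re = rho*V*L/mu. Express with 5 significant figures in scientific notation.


Step 1: Numerator = rho * V * L = 0.535 * 196.1 * 5.27 = 552.894145
Step 2: Re = 552.894145 / 1.54e-05
Step 3: Re = 3.5902e+07

3.5902e+07


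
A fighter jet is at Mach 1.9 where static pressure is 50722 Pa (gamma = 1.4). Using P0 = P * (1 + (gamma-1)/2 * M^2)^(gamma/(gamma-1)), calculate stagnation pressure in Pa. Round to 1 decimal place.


Step 1: (gamma-1)/2 * M^2 = 0.2 * 3.61 = 0.722
Step 2: 1 + 0.722 = 1.722
Step 3: Exponent gamma/(gamma-1) = 3.5
Step 4: P0 = 50722 * 1.722^3.5 = 339869.7 Pa

339869.7


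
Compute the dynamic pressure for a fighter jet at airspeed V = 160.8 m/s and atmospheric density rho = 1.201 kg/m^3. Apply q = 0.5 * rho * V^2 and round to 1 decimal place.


Step 1: V^2 = 160.8^2 = 25856.64
Step 2: q = 0.5 * 1.201 * 25856.64
Step 3: q = 15526.9 Pa

15526.9


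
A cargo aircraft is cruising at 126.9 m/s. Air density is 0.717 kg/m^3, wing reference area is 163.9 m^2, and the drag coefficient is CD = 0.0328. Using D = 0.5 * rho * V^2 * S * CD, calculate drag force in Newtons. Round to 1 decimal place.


Step 1: Dynamic pressure q = 0.5 * 0.717 * 126.9^2 = 5773.1442 Pa
Step 2: Drag D = q * S * CD = 5773.1442 * 163.9 * 0.0328
Step 3: D = 31036.0 N

31036.0


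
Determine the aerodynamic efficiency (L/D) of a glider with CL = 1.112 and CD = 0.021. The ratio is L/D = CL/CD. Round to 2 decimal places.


Step 1: L/D = CL / CD = 1.112 / 0.021
Step 2: L/D = 52.95

52.95


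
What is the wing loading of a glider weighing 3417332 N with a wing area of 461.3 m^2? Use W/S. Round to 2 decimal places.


Step 1: Wing loading = W / S = 3417332 / 461.3
Step 2: Wing loading = 7408.05 N/m^2

7408.05


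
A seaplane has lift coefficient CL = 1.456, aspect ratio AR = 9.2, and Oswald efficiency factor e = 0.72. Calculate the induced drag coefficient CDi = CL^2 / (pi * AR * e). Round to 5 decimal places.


Step 1: CL^2 = 1.456^2 = 2.119936
Step 2: pi * AR * e = 3.14159 * 9.2 * 0.72 = 20.80991
Step 3: CDi = 2.119936 / 20.80991 = 0.10187

0.10187


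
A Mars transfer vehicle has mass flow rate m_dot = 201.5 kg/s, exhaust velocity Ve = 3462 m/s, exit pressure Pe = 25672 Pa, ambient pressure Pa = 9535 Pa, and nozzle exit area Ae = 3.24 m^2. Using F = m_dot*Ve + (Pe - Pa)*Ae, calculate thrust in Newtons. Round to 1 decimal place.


Step 1: Momentum thrust = m_dot * Ve = 201.5 * 3462 = 697593.0 N
Step 2: Pressure thrust = (Pe - Pa) * Ae = (25672 - 9535) * 3.24 = 52283.88 N
Step 3: Total thrust F = 697593.0 + 52283.88 = 749876.9 N

749876.9


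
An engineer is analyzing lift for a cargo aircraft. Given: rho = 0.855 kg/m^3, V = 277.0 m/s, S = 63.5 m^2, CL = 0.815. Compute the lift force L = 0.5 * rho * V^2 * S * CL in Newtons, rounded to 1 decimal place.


Step 1: Calculate dynamic pressure q = 0.5 * 0.855 * 277.0^2 = 0.5 * 0.855 * 76729.0 = 32801.6475 Pa
Step 2: Multiply by wing area and lift coefficient: L = 32801.6475 * 63.5 * 0.815
Step 3: L = 2082904.6162 * 0.815 = 1697567.3 N

1697567.3


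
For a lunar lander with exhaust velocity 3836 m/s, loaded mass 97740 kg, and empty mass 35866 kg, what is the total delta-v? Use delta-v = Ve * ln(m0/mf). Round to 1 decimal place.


Step 1: Mass ratio m0/mf = 97740 / 35866 = 2.725144
Step 2: ln(2.725144) = 1.002521
Step 3: delta-v = 3836 * 1.002521 = 3845.7 m/s

3845.7


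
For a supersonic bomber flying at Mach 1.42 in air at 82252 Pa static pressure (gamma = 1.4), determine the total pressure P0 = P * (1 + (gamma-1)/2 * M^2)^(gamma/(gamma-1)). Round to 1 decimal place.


Step 1: (gamma-1)/2 * M^2 = 0.2 * 2.0164 = 0.40328
Step 2: 1 + 0.40328 = 1.40328
Step 3: Exponent gamma/(gamma-1) = 3.5
Step 4: P0 = 82252 * 1.40328^3.5 = 269247.5 Pa

269247.5


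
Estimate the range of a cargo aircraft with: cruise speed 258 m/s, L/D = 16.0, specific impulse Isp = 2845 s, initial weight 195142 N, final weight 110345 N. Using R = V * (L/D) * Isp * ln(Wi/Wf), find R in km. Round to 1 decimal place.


Step 1: Coefficient = V * (L/D) * Isp = 258 * 16.0 * 2845 = 11744160.0 m
Step 2: Wi/Wf = 195142 / 110345 = 1.768472
Step 3: ln(1.768472) = 0.570116
Step 4: R = 11744160.0 * 0.570116 = 6695529.7 m = 6695.5 km

6695.5


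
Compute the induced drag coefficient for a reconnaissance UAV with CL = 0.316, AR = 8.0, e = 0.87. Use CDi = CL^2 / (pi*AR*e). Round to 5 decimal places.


Step 1: CL^2 = 0.316^2 = 0.099856
Step 2: pi * AR * e = 3.14159 * 8.0 * 0.87 = 21.865485
Step 3: CDi = 0.099856 / 21.865485 = 0.00457

0.00457


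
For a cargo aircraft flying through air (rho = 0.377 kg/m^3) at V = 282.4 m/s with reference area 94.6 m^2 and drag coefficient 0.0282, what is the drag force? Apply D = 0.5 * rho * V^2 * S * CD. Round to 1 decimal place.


Step 1: Dynamic pressure q = 0.5 * 0.377 * 282.4^2 = 15032.8298 Pa
Step 2: Drag D = q * S * CD = 15032.8298 * 94.6 * 0.0282
Step 3: D = 40103.4 N

40103.4


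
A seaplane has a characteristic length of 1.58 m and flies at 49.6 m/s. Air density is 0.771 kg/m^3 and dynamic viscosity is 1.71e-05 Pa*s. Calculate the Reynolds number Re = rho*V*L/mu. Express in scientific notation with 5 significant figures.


Step 1: Numerator = rho * V * L = 0.771 * 49.6 * 1.58 = 60.421728
Step 2: Re = 60.421728 / 1.71e-05
Step 3: Re = 3.5334e+06

3.5334e+06


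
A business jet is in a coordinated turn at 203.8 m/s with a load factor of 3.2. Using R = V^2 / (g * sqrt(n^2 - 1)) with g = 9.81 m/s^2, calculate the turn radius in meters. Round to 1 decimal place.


Step 1: V^2 = 203.8^2 = 41534.44
Step 2: n^2 - 1 = 3.2^2 - 1 = 9.24
Step 3: sqrt(9.24) = 3.039737
Step 4: R = 41534.44 / (9.81 * 3.039737) = 1392.8 m

1392.8


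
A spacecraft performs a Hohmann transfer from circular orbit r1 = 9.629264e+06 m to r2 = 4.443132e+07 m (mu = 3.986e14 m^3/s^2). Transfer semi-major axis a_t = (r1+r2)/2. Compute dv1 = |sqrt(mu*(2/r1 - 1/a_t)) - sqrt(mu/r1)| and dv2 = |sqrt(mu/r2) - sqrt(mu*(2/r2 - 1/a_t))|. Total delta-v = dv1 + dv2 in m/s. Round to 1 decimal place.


Step 1: Transfer semi-major axis a_t = (9.629264e+06 + 4.443132e+07) / 2 = 2.703029e+07 m
Step 2: v1 (circular at r1) = sqrt(mu/r1) = 6433.87 m/s
Step 3: v_t1 = sqrt(mu*(2/r1 - 1/a_t)) = 8248.81 m/s
Step 4: dv1 = |8248.81 - 6433.87| = 1814.94 m/s
Step 5: v2 (circular at r2) = 2995.19 m/s, v_t2 = 1787.7 m/s
Step 6: dv2 = |2995.19 - 1787.7| = 1207.49 m/s
Step 7: Total delta-v = 1814.94 + 1207.49 = 3022.4 m/s

3022.4


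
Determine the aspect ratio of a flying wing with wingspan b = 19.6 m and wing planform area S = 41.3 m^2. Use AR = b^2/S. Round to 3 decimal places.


Step 1: b^2 = 19.6^2 = 384.16
Step 2: AR = 384.16 / 41.3 = 9.302

9.302


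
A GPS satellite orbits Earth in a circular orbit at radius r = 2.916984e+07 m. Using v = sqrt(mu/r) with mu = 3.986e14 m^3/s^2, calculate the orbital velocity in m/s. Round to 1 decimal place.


Step 1: mu / r = 3.986e14 / 2.916984e+07 = 13664798.9842
Step 2: v = sqrt(13664798.9842) = 3696.6 m/s

3696.6


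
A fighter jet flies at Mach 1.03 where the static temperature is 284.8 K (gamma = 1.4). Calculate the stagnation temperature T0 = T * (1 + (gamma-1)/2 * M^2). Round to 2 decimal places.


Step 1: (gamma-1)/2 = 0.2
Step 2: M^2 = 1.0609
Step 3: 1 + 0.2 * 1.0609 = 1.21218
Step 4: T0 = 284.8 * 1.21218 = 345.23 K

345.23


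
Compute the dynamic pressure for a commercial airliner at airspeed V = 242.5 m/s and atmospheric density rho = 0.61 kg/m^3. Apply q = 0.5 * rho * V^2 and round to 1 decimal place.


Step 1: V^2 = 242.5^2 = 58806.25
Step 2: q = 0.5 * 0.61 * 58806.25
Step 3: q = 17935.9 Pa

17935.9


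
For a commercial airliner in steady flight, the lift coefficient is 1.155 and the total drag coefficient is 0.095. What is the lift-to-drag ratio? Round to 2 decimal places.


Step 1: L/D = CL / CD = 1.155 / 0.095
Step 2: L/D = 12.16

12.16


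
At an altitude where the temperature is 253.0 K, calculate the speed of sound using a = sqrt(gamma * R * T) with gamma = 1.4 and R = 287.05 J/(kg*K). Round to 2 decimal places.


Step 1: gamma * R * T = 1.4 * 287.05 * 253.0 = 101673.11
Step 2: a = sqrt(101673.11) = 318.86 m/s

318.86


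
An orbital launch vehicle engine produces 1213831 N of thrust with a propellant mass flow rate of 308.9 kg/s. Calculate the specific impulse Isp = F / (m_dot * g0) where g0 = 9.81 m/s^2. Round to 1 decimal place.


Step 1: m_dot * g0 = 308.9 * 9.81 = 3030.31
Step 2: Isp = 1213831 / 3030.31 = 400.6 s

400.6


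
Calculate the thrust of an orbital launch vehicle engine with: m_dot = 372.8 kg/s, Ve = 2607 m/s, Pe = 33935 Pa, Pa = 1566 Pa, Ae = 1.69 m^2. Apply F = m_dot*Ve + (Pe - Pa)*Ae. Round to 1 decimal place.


Step 1: Momentum thrust = m_dot * Ve = 372.8 * 2607 = 971889.6 N
Step 2: Pressure thrust = (Pe - Pa) * Ae = (33935 - 1566) * 1.69 = 54703.61 N
Step 3: Total thrust F = 971889.6 + 54703.61 = 1026593.2 N

1026593.2


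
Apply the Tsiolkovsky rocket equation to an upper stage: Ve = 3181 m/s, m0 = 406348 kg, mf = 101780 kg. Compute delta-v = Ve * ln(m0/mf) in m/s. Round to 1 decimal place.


Step 1: Mass ratio m0/mf = 406348 / 101780 = 3.992415
Step 2: ln(3.992415) = 1.384396
Step 3: delta-v = 3181 * 1.384396 = 4403.8 m/s

4403.8


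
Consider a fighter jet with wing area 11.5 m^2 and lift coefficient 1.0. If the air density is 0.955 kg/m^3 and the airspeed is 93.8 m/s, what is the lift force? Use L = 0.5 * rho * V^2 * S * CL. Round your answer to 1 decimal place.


Step 1: Calculate dynamic pressure q = 0.5 * 0.955 * 93.8^2 = 0.5 * 0.955 * 8798.44 = 4201.2551 Pa
Step 2: Multiply by wing area and lift coefficient: L = 4201.2551 * 11.5 * 1.0
Step 3: L = 48314.4336 * 1.0 = 48314.4 N

48314.4


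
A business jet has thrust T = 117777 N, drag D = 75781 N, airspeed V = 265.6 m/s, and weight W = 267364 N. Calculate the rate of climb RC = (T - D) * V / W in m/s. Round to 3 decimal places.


Step 1: Excess thrust = T - D = 117777 - 75781 = 41996 N
Step 2: Excess power = 41996 * 265.6 = 11154137.6 W
Step 3: RC = 11154137.6 / 267364 = 41.719 m/s

41.719


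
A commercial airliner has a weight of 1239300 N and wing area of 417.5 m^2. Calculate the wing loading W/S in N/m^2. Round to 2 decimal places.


Step 1: Wing loading = W / S = 1239300 / 417.5
Step 2: Wing loading = 2968.38 N/m^2

2968.38


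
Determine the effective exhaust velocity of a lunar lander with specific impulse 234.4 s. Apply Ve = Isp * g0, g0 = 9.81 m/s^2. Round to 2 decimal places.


Step 1: Ve = Isp * g0 = 234.4 * 9.81
Step 2: Ve = 2299.46 m/s

2299.46


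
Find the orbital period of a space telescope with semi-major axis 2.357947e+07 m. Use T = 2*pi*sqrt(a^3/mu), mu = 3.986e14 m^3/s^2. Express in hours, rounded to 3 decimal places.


Step 1: a^3 / mu = 1.310998e+22 / 3.986e14 = 3.289007e+07
Step 2: sqrt(3.289007e+07) = 5734.9867 s
Step 3: T = 2*pi * 5734.9867 = 36033.98 s
Step 4: T in hours = 36033.98 / 3600 = 10.009 hours

10.009


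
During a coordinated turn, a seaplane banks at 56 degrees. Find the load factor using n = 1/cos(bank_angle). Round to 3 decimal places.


Step 1: Convert 56 degrees to radians = 0.977384
Step 2: cos(56 deg) = 0.559193
Step 3: n = 1 / 0.559193 = 1.788

1.788


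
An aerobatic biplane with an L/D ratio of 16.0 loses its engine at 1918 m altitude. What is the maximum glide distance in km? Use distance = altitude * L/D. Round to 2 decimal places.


Step 1: Glide distance = altitude * L/D = 1918 * 16.0 = 30688.0 m
Step 2: Convert to km: 30688.0 / 1000 = 30.69 km

30.69


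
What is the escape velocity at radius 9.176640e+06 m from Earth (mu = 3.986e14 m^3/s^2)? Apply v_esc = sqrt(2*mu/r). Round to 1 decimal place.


Step 1: 2*mu/r = 2 * 3.986e14 / 9.176640e+06 = 86872755.1696
Step 2: v_esc = sqrt(86872755.1696) = 9320.6 m/s

9320.6


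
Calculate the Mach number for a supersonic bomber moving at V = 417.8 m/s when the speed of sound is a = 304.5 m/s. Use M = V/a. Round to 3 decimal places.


Step 1: M = V / a = 417.8 / 304.5
Step 2: M = 1.372

1.372


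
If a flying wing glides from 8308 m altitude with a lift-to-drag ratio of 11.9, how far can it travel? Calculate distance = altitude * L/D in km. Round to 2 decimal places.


Step 1: Glide distance = altitude * L/D = 8308 * 11.9 = 98865.2 m
Step 2: Convert to km: 98865.2 / 1000 = 98.87 km

98.87


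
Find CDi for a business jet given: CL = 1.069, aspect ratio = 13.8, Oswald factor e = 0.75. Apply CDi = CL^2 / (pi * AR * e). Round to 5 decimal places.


Step 1: CL^2 = 1.069^2 = 1.142761
Step 2: pi * AR * e = 3.14159 * 13.8 * 0.75 = 32.515484
Step 3: CDi = 1.142761 / 32.515484 = 0.03515

0.03515


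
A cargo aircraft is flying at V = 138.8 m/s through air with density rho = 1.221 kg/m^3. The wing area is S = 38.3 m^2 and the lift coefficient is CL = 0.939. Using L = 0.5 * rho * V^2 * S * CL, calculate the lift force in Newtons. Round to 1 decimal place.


Step 1: Calculate dynamic pressure q = 0.5 * 1.221 * 138.8^2 = 0.5 * 1.221 * 19265.44 = 11761.5511 Pa
Step 2: Multiply by wing area and lift coefficient: L = 11761.5511 * 38.3 * 0.939
Step 3: L = 450467.4079 * 0.939 = 422988.9 N

422988.9


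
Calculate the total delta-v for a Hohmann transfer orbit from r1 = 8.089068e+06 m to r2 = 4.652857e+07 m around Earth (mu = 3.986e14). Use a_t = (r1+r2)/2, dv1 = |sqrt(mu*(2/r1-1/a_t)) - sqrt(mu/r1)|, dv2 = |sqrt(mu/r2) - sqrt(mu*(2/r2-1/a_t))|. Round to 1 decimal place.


Step 1: Transfer semi-major axis a_t = (8.089068e+06 + 4.652857e+07) / 2 = 2.730882e+07 m
Step 2: v1 (circular at r1) = sqrt(mu/r1) = 7019.71 m/s
Step 3: v_t1 = sqrt(mu*(2/r1 - 1/a_t)) = 9162.79 m/s
Step 4: dv1 = |9162.79 - 7019.71| = 2143.08 m/s
Step 5: v2 (circular at r2) = 2926.91 m/s, v_t2 = 1592.97 m/s
Step 6: dv2 = |2926.91 - 1592.97| = 1333.94 m/s
Step 7: Total delta-v = 2143.08 + 1333.94 = 3477.0 m/s

3477.0


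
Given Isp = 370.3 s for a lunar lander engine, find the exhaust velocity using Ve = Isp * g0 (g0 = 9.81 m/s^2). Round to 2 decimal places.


Step 1: Ve = Isp * g0 = 370.3 * 9.81
Step 2: Ve = 3632.64 m/s

3632.64


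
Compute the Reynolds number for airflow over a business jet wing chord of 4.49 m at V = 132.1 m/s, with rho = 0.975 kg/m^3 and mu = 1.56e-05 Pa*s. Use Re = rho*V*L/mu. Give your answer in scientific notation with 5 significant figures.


Step 1: Numerator = rho * V * L = 0.975 * 132.1 * 4.49 = 578.300775
Step 2: Re = 578.300775 / 1.56e-05
Step 3: Re = 3.7071e+07

3.7071e+07


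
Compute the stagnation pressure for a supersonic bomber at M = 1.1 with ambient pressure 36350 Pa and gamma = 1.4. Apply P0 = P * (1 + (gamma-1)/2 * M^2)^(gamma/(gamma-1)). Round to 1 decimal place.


Step 1: (gamma-1)/2 * M^2 = 0.2 * 1.21 = 0.242
Step 2: 1 + 0.242 = 1.242
Step 3: Exponent gamma/(gamma-1) = 3.5
Step 4: P0 = 36350 * 1.242^3.5 = 77612.2 Pa

77612.2


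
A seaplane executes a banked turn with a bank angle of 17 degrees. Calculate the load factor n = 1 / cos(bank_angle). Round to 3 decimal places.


Step 1: Convert 17 degrees to radians = 0.296706
Step 2: cos(17 deg) = 0.956305
Step 3: n = 1 / 0.956305 = 1.046

1.046


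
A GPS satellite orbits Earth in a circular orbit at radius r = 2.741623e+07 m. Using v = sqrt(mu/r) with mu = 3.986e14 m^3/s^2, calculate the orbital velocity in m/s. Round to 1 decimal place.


Step 1: mu / r = 3.986e14 / 2.741623e+07 = 14538833.3845
Step 2: v = sqrt(14538833.3845) = 3813.0 m/s

3813.0


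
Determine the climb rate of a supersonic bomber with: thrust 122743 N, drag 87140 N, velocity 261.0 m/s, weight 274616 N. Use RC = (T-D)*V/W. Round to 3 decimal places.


Step 1: Excess thrust = T - D = 122743 - 87140 = 35603 N
Step 2: Excess power = 35603 * 261.0 = 9292383.0 W
Step 3: RC = 9292383.0 / 274616 = 33.838 m/s

33.838


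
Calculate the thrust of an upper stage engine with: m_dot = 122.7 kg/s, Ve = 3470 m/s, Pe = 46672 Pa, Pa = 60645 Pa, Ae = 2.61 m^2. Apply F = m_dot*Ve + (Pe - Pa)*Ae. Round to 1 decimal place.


Step 1: Momentum thrust = m_dot * Ve = 122.7 * 3470 = 425769.0 N
Step 2: Pressure thrust = (Pe - Pa) * Ae = (46672 - 60645) * 2.61 = -36469.53 N
Step 3: Total thrust F = 425769.0 + -36469.53 = 389299.5 N

389299.5


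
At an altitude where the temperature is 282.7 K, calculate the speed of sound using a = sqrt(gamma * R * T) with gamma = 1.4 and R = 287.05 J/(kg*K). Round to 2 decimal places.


Step 1: gamma * R * T = 1.4 * 287.05 * 282.7 = 113608.649
Step 2: a = sqrt(113608.649) = 337.06 m/s

337.06


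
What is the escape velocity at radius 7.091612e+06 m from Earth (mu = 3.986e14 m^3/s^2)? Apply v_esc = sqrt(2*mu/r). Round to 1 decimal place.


Step 1: 2*mu/r = 2 * 3.986e14 / 7.091612e+06 = 112414497.5783
Step 2: v_esc = sqrt(112414497.5783) = 10602.6 m/s

10602.6


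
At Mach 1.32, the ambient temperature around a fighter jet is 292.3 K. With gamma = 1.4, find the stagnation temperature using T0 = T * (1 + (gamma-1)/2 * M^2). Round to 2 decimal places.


Step 1: (gamma-1)/2 = 0.2
Step 2: M^2 = 1.7424
Step 3: 1 + 0.2 * 1.7424 = 1.34848
Step 4: T0 = 292.3 * 1.34848 = 394.16 K

394.16


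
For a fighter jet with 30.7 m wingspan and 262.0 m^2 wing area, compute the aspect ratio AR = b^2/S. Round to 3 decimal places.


Step 1: b^2 = 30.7^2 = 942.49
Step 2: AR = 942.49 / 262.0 = 3.597

3.597


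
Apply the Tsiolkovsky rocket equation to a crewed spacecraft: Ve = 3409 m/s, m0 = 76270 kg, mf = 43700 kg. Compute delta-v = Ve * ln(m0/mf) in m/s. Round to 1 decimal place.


Step 1: Mass ratio m0/mf = 76270 / 43700 = 1.745309
Step 2: ln(1.745309) = 0.556932
Step 3: delta-v = 3409 * 0.556932 = 1898.6 m/s

1898.6


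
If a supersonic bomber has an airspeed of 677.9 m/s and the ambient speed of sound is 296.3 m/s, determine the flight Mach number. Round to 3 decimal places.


Step 1: M = V / a = 677.9 / 296.3
Step 2: M = 2.288

2.288


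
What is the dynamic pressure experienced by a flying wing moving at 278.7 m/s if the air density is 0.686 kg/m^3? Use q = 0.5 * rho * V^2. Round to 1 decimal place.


Step 1: V^2 = 278.7^2 = 77673.69
Step 2: q = 0.5 * 0.686 * 77673.69
Step 3: q = 26642.1 Pa

26642.1


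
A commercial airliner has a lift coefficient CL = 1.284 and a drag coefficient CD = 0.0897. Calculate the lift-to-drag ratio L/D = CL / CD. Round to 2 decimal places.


Step 1: L/D = CL / CD = 1.284 / 0.0897
Step 2: L/D = 14.31

14.31


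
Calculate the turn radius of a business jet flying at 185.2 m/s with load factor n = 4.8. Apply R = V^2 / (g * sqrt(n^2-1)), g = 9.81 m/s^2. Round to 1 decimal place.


Step 1: V^2 = 185.2^2 = 34299.04
Step 2: n^2 - 1 = 4.8^2 - 1 = 22.04
Step 3: sqrt(22.04) = 4.694678
Step 4: R = 34299.04 / (9.81 * 4.694678) = 744.7 m

744.7


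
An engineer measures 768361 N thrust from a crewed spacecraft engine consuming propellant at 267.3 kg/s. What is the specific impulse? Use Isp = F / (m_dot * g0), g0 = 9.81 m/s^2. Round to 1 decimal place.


Step 1: m_dot * g0 = 267.3 * 9.81 = 2622.21
Step 2: Isp = 768361 / 2622.21 = 293.0 s

293.0


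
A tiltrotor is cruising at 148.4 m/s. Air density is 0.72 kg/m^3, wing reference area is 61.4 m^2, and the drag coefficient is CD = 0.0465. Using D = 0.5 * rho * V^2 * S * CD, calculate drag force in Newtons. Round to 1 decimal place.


Step 1: Dynamic pressure q = 0.5 * 0.72 * 148.4^2 = 7928.1216 Pa
Step 2: Drag D = q * S * CD = 7928.1216 * 61.4 * 0.0465
Step 3: D = 22635.6 N

22635.6


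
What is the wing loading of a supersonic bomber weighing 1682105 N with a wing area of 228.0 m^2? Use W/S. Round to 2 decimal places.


Step 1: Wing loading = W / S = 1682105 / 228.0
Step 2: Wing loading = 7377.65 N/m^2

7377.65


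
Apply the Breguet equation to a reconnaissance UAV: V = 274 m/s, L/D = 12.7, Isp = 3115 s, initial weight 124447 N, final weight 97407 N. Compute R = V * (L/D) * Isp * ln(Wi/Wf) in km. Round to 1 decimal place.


Step 1: Coefficient = V * (L/D) * Isp = 274 * 12.7 * 3115 = 10839577.0 m
Step 2: Wi/Wf = 124447 / 97407 = 1.277598
Step 3: ln(1.277598) = 0.244982
Step 4: R = 10839577.0 * 0.244982 = 2655499.6 m = 2655.5 km

2655.5


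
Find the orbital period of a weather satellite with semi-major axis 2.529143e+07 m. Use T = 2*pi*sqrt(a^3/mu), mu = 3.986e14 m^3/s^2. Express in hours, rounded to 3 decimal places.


Step 1: a^3 / mu = 1.617783e+22 / 3.986e14 = 4.058662e+07
Step 2: sqrt(4.058662e+07) = 6370.7627 s
Step 3: T = 2*pi * 6370.7627 = 40028.68 s
Step 4: T in hours = 40028.68 / 3600 = 11.119 hours

11.119


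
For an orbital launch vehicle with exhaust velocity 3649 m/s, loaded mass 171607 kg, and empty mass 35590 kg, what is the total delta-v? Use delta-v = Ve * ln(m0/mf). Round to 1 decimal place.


Step 1: Mass ratio m0/mf = 171607 / 35590 = 4.821776
Step 2: ln(4.821776) = 1.573142
Step 3: delta-v = 3649 * 1.573142 = 5740.4 m/s

5740.4


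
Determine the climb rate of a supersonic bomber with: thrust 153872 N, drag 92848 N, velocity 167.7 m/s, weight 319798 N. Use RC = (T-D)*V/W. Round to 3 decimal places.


Step 1: Excess thrust = T - D = 153872 - 92848 = 61024 N
Step 2: Excess power = 61024 * 167.7 = 10233724.8 W
Step 3: RC = 10233724.8 / 319798 = 32.001 m/s

32.001


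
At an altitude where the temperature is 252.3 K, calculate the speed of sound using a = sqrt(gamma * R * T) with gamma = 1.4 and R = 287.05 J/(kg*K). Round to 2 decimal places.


Step 1: gamma * R * T = 1.4 * 287.05 * 252.3 = 101391.801
Step 2: a = sqrt(101391.801) = 318.42 m/s

318.42


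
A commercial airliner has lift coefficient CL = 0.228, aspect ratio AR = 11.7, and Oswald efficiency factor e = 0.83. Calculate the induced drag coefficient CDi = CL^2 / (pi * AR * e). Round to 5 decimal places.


Step 1: CL^2 = 0.228^2 = 0.051984
Step 2: pi * AR * e = 3.14159 * 11.7 * 0.83 = 30.508006
Step 3: CDi = 0.051984 / 30.508006 = 0.00170

0.00170


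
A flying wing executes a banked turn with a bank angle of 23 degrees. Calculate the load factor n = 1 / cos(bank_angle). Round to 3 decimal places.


Step 1: Convert 23 degrees to radians = 0.401426
Step 2: cos(23 deg) = 0.920505
Step 3: n = 1 / 0.920505 = 1.086

1.086


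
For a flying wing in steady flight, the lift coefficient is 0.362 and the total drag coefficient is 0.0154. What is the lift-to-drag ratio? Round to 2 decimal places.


Step 1: L/D = CL / CD = 0.362 / 0.0154
Step 2: L/D = 23.51

23.51


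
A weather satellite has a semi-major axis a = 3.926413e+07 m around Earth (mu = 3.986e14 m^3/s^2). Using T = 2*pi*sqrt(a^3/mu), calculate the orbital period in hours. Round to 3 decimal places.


Step 1: a^3 / mu = 6.053241e+22 / 3.986e14 = 1.518625e+08
Step 2: sqrt(1.518625e+08) = 12323.2518 s
Step 3: T = 2*pi * 12323.2518 = 77429.27 s
Step 4: T in hours = 77429.27 / 3600 = 21.508 hours

21.508


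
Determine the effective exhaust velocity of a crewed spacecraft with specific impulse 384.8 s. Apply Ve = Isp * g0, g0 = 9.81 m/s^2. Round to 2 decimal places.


Step 1: Ve = Isp * g0 = 384.8 * 9.81
Step 2: Ve = 3774.89 m/s

3774.89


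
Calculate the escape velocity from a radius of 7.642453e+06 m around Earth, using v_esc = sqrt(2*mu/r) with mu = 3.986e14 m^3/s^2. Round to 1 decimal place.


Step 1: 2*mu/r = 2 * 3.986e14 / 7.642453e+06 = 104312057.9217
Step 2: v_esc = sqrt(104312057.9217) = 10213.3 m/s

10213.3


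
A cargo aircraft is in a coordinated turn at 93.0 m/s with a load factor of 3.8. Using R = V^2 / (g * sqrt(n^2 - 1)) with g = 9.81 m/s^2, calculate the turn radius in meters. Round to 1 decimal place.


Step 1: V^2 = 93.0^2 = 8649.0
Step 2: n^2 - 1 = 3.8^2 - 1 = 13.44
Step 3: sqrt(13.44) = 3.666061
Step 4: R = 8649.0 / (9.81 * 3.666061) = 240.5 m

240.5
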